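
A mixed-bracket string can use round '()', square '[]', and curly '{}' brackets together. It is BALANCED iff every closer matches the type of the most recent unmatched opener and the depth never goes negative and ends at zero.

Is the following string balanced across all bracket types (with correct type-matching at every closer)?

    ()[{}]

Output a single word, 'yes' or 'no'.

pos 0: push '('; stack = (
pos 1: ')' matches '('; pop; stack = (empty)
pos 2: push '['; stack = [
pos 3: push '{'; stack = [{
pos 4: '}' matches '{'; pop; stack = [
pos 5: ']' matches '['; pop; stack = (empty)
end: stack empty → VALID
Verdict: properly nested → yes

Answer: yes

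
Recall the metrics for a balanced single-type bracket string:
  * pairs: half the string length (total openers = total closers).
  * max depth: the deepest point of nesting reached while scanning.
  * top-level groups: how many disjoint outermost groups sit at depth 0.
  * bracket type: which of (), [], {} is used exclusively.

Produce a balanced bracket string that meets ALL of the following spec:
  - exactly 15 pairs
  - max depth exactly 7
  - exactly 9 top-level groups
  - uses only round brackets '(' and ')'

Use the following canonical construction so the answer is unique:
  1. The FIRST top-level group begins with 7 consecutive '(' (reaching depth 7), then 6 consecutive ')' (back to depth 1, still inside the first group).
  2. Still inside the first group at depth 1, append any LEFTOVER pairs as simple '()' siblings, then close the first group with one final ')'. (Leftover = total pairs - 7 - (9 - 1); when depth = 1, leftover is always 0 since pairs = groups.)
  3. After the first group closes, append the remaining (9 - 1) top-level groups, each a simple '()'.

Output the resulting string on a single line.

Spec: pairs=15 depth=7 groups=9
Leftover pairs = 15 - 7 - (9-1) = 0
First group: deep chain of depth 7 + 0 sibling pairs
Remaining 8 groups: simple '()' each

Answer: ((((((()))))))()()()()()()()()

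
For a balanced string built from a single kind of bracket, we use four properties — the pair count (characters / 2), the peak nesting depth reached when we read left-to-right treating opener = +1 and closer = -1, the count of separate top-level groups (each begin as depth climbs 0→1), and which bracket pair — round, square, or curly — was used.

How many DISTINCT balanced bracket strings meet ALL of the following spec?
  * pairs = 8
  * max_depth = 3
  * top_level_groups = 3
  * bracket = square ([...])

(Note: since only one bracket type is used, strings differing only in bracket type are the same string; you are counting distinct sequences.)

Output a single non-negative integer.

Spec: pairs=8 depth=3 groups=3
Count(depth <= 3) = 168
Count(depth <= 2) = 21
Count(depth == 3) = 168 - 21 = 147

Answer: 147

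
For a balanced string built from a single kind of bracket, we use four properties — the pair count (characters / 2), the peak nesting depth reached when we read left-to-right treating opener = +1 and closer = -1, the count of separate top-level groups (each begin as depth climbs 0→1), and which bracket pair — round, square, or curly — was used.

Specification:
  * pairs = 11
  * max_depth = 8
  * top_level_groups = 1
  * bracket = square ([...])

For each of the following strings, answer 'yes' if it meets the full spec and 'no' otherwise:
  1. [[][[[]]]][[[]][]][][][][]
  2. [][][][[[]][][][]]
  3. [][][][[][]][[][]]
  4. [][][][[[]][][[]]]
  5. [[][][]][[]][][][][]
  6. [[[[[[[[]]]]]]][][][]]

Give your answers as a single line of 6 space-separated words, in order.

Answer: no no no no no yes

Derivation:
String 1 '[[][[[]]]][[[]][]][][][][]': depth seq [1 2 1 2 3 4 3 2 1 0 1 2 3 2 1 2 1 0 1 0 1 0 1 0 1 0]
  -> pairs=13 depth=4 groups=6 -> no
String 2 '[][][][[[]][][][]]': depth seq [1 0 1 0 1 0 1 2 3 2 1 2 1 2 1 2 1 0]
  -> pairs=9 depth=3 groups=4 -> no
String 3 '[][][][[][]][[][]]': depth seq [1 0 1 0 1 0 1 2 1 2 1 0 1 2 1 2 1 0]
  -> pairs=9 depth=2 groups=5 -> no
String 4 '[][][][[[]][][[]]]': depth seq [1 0 1 0 1 0 1 2 3 2 1 2 1 2 3 2 1 0]
  -> pairs=9 depth=3 groups=4 -> no
String 5 '[[][][]][[]][][][][]': depth seq [1 2 1 2 1 2 1 0 1 2 1 0 1 0 1 0 1 0 1 0]
  -> pairs=10 depth=2 groups=6 -> no
String 6 '[[[[[[[[]]]]]]][][][]]': depth seq [1 2 3 4 5 6 7 8 7 6 5 4 3 2 1 2 1 2 1 2 1 0]
  -> pairs=11 depth=8 groups=1 -> yes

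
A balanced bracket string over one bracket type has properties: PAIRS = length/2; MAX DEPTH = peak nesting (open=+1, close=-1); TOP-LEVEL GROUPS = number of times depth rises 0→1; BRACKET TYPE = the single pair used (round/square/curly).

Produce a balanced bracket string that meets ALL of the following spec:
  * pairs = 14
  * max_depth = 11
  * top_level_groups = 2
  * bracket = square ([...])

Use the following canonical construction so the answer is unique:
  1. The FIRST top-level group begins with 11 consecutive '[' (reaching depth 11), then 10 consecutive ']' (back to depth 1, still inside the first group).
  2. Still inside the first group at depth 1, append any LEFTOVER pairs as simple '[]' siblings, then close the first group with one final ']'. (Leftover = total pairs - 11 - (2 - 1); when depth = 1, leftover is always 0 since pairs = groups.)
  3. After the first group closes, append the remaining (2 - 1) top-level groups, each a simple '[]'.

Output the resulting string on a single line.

Answer: [[[[[[[[[[[]]]]]]]]]][][]][]

Derivation:
Spec: pairs=14 depth=11 groups=2
Leftover pairs = 14 - 11 - (2-1) = 2
First group: deep chain of depth 11 + 2 sibling pairs
Remaining 1 groups: simple '[]' each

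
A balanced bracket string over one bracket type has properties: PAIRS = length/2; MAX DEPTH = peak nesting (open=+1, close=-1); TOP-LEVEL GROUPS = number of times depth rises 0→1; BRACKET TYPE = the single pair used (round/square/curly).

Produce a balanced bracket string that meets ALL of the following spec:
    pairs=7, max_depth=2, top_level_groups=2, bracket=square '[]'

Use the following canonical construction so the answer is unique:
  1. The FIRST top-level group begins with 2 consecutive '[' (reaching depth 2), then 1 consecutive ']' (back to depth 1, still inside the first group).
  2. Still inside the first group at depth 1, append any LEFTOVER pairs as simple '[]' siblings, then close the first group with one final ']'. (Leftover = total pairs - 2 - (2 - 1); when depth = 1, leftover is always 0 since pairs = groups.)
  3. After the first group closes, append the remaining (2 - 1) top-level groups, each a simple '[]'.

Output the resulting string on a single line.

Answer: [[][][][][]][]

Derivation:
Spec: pairs=7 depth=2 groups=2
Leftover pairs = 7 - 2 - (2-1) = 4
First group: deep chain of depth 2 + 4 sibling pairs
Remaining 1 groups: simple '[]' each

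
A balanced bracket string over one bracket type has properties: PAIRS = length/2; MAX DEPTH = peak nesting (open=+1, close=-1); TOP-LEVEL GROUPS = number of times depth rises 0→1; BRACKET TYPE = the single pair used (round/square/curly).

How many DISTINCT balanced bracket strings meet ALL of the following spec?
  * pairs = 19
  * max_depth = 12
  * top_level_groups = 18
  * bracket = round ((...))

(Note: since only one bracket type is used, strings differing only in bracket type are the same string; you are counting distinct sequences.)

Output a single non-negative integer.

Answer: 0

Derivation:
Spec: pairs=19 depth=12 groups=18
Count(depth <= 12) = 18
Count(depth <= 11) = 18
Count(depth == 12) = 18 - 18 = 0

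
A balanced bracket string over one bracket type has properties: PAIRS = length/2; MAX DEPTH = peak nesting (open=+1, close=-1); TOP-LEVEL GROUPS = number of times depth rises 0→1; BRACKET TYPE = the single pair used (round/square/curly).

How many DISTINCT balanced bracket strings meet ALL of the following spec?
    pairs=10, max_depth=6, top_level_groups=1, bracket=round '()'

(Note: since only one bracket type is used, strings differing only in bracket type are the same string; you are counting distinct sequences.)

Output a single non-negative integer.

Answer: 1053

Derivation:
Spec: pairs=10 depth=6 groups=1
Count(depth <= 6) = 4334
Count(depth <= 5) = 3281
Count(depth == 6) = 4334 - 3281 = 1053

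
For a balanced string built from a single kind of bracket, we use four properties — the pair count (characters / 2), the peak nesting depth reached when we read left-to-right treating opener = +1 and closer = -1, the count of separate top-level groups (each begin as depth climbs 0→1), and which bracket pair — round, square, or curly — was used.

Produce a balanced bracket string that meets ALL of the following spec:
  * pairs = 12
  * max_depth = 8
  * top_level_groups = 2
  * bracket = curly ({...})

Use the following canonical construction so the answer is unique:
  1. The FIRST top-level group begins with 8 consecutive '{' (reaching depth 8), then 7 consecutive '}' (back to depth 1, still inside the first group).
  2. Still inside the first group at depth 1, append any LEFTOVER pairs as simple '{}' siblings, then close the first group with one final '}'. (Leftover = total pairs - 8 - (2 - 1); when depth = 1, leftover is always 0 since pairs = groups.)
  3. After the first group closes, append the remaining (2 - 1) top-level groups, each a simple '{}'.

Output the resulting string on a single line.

Answer: {{{{{{{{}}}}}}}{}{}{}}{}

Derivation:
Spec: pairs=12 depth=8 groups=2
Leftover pairs = 12 - 8 - (2-1) = 3
First group: deep chain of depth 8 + 3 sibling pairs
Remaining 1 groups: simple '{}' each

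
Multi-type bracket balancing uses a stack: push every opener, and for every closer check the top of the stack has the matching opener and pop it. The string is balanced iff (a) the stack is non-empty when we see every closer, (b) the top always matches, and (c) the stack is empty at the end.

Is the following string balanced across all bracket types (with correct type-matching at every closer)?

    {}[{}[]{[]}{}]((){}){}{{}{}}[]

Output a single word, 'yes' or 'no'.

Answer: yes

Derivation:
pos 0: push '{'; stack = {
pos 1: '}' matches '{'; pop; stack = (empty)
pos 2: push '['; stack = [
pos 3: push '{'; stack = [{
pos 4: '}' matches '{'; pop; stack = [
pos 5: push '['; stack = [[
pos 6: ']' matches '['; pop; stack = [
pos 7: push '{'; stack = [{
pos 8: push '['; stack = [{[
pos 9: ']' matches '['; pop; stack = [{
pos 10: '}' matches '{'; pop; stack = [
pos 11: push '{'; stack = [{
pos 12: '}' matches '{'; pop; stack = [
pos 13: ']' matches '['; pop; stack = (empty)
pos 14: push '('; stack = (
pos 15: push '('; stack = ((
pos 16: ')' matches '('; pop; stack = (
pos 17: push '{'; stack = ({
pos 18: '}' matches '{'; pop; stack = (
pos 19: ')' matches '('; pop; stack = (empty)
pos 20: push '{'; stack = {
pos 21: '}' matches '{'; pop; stack = (empty)
pos 22: push '{'; stack = {
pos 23: push '{'; stack = {{
pos 24: '}' matches '{'; pop; stack = {
pos 25: push '{'; stack = {{
pos 26: '}' matches '{'; pop; stack = {
pos 27: '}' matches '{'; pop; stack = (empty)
pos 28: push '['; stack = [
pos 29: ']' matches '['; pop; stack = (empty)
end: stack empty → VALID
Verdict: properly nested → yes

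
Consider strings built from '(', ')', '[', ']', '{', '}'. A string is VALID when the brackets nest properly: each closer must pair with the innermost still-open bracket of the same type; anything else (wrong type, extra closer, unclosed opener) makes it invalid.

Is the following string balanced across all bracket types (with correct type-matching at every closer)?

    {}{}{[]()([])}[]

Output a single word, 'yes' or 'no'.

pos 0: push '{'; stack = {
pos 1: '}' matches '{'; pop; stack = (empty)
pos 2: push '{'; stack = {
pos 3: '}' matches '{'; pop; stack = (empty)
pos 4: push '{'; stack = {
pos 5: push '['; stack = {[
pos 6: ']' matches '['; pop; stack = {
pos 7: push '('; stack = {(
pos 8: ')' matches '('; pop; stack = {
pos 9: push '('; stack = {(
pos 10: push '['; stack = {([
pos 11: ']' matches '['; pop; stack = {(
pos 12: ')' matches '('; pop; stack = {
pos 13: '}' matches '{'; pop; stack = (empty)
pos 14: push '['; stack = [
pos 15: ']' matches '['; pop; stack = (empty)
end: stack empty → VALID
Verdict: properly nested → yes

Answer: yes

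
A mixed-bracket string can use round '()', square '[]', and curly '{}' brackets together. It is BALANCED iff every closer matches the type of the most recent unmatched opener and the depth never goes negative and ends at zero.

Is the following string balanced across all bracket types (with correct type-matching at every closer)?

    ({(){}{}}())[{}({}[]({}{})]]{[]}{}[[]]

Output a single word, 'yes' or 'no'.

pos 0: push '('; stack = (
pos 1: push '{'; stack = ({
pos 2: push '('; stack = ({(
pos 3: ')' matches '('; pop; stack = ({
pos 4: push '{'; stack = ({{
pos 5: '}' matches '{'; pop; stack = ({
pos 6: push '{'; stack = ({{
pos 7: '}' matches '{'; pop; stack = ({
pos 8: '}' matches '{'; pop; stack = (
pos 9: push '('; stack = ((
pos 10: ')' matches '('; pop; stack = (
pos 11: ')' matches '('; pop; stack = (empty)
pos 12: push '['; stack = [
pos 13: push '{'; stack = [{
pos 14: '}' matches '{'; pop; stack = [
pos 15: push '('; stack = [(
pos 16: push '{'; stack = [({
pos 17: '}' matches '{'; pop; stack = [(
pos 18: push '['; stack = [([
pos 19: ']' matches '['; pop; stack = [(
pos 20: push '('; stack = [((
pos 21: push '{'; stack = [(({
pos 22: '}' matches '{'; pop; stack = [((
pos 23: push '{'; stack = [(({
pos 24: '}' matches '{'; pop; stack = [((
pos 25: ')' matches '('; pop; stack = [(
pos 26: saw closer ']' but top of stack is '(' (expected ')') → INVALID
Verdict: type mismatch at position 26: ']' closes '(' → no

Answer: no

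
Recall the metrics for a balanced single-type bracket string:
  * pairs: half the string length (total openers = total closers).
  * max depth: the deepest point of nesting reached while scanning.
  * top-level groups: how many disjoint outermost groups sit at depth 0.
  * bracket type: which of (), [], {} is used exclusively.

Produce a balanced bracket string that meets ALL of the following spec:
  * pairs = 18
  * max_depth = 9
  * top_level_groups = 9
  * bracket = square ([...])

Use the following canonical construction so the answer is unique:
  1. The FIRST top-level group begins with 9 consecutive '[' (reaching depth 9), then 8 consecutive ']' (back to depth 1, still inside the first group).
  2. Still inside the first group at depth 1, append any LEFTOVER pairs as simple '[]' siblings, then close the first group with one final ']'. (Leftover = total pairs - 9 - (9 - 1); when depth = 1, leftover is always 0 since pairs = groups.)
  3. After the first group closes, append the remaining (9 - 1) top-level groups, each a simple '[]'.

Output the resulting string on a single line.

Spec: pairs=18 depth=9 groups=9
Leftover pairs = 18 - 9 - (9-1) = 1
First group: deep chain of depth 9 + 1 sibling pairs
Remaining 8 groups: simple '[]' each

Answer: [[[[[[[[[]]]]]]]][]][][][][][][][][]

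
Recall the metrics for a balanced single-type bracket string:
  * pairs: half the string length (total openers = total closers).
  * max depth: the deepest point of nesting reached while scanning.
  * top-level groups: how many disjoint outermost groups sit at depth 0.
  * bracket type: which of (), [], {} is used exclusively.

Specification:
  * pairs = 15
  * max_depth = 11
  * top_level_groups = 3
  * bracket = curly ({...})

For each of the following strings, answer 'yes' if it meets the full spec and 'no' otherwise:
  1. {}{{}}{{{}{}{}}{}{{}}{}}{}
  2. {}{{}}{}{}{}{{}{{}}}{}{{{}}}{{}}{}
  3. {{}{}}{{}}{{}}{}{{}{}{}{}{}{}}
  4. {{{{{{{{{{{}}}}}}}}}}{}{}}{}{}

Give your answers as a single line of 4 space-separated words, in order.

String 1 '{}{{}}{{{}{}{}}{}{{}}{}}{}': depth seq [1 0 1 2 1 0 1 2 3 2 3 2 3 2 1 2 1 2 3 2 1 2 1 0 1 0]
  -> pairs=13 depth=3 groups=4 -> no
String 2 '{}{{}}{}{}{}{{}{{}}}{}{{{}}}{{}}{}': depth seq [1 0 1 2 1 0 1 0 1 0 1 0 1 2 1 2 3 2 1 0 1 0 1 2 3 2 1 0 1 2 1 0 1 0]
  -> pairs=17 depth=3 groups=10 -> no
String 3 '{{}{}}{{}}{{}}{}{{}{}{}{}{}{}}': depth seq [1 2 1 2 1 0 1 2 1 0 1 2 1 0 1 0 1 2 1 2 1 2 1 2 1 2 1 2 1 0]
  -> pairs=15 depth=2 groups=5 -> no
String 4 '{{{{{{{{{{{}}}}}}}}}}{}{}}{}{}': depth seq [1 2 3 4 5 6 7 8 9 10 11 10 9 8 7 6 5 4 3 2 1 2 1 2 1 0 1 0 1 0]
  -> pairs=15 depth=11 groups=3 -> yes

Answer: no no no yes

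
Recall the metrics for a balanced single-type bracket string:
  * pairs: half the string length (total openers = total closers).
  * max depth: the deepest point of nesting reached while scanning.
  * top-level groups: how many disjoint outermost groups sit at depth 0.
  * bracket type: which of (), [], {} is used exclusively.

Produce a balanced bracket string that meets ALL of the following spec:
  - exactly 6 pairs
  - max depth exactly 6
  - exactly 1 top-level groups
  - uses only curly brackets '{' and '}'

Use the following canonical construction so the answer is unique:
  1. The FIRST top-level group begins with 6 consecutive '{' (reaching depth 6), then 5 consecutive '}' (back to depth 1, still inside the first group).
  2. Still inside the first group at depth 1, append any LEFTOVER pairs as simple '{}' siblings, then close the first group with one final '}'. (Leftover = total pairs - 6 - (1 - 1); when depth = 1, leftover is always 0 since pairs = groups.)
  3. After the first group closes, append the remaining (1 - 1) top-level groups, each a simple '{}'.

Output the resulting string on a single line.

Answer: {{{{{{}}}}}}

Derivation:
Spec: pairs=6 depth=6 groups=1
Leftover pairs = 6 - 6 - (1-1) = 0
First group: deep chain of depth 6 + 0 sibling pairs
Remaining 0 groups: simple '{}' each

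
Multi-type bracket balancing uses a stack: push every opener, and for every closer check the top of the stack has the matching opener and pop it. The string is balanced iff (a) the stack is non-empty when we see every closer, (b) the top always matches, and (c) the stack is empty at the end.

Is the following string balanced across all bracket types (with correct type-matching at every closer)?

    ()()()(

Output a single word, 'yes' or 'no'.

Answer: no

Derivation:
pos 0: push '('; stack = (
pos 1: ')' matches '('; pop; stack = (empty)
pos 2: push '('; stack = (
pos 3: ')' matches '('; pop; stack = (empty)
pos 4: push '('; stack = (
pos 5: ')' matches '('; pop; stack = (empty)
pos 6: push '('; stack = (
end: stack still non-empty (() → INVALID
Verdict: unclosed openers at end: ( → no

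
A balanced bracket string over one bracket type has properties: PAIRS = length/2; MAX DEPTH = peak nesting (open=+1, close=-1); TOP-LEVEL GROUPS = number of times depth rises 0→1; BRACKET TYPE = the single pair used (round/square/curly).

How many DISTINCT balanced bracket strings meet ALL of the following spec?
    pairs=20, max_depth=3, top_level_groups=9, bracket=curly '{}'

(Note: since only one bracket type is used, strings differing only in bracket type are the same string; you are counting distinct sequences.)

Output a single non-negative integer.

Answer: 5521590

Derivation:
Spec: pairs=20 depth=3 groups=9
Count(depth <= 3) = 5597172
Count(depth <= 2) = 75582
Count(depth == 3) = 5597172 - 75582 = 5521590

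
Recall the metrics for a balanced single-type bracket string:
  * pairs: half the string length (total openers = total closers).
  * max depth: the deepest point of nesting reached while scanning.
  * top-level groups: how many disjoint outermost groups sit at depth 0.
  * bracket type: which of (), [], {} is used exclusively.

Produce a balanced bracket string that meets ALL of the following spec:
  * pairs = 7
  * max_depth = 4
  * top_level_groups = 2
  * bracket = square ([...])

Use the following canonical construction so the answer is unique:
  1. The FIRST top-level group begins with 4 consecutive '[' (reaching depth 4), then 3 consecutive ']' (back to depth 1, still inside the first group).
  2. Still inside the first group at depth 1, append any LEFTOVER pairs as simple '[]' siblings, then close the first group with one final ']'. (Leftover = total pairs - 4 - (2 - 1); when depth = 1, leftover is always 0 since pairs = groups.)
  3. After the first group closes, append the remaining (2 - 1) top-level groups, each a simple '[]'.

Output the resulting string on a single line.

Answer: [[[[]]][][]][]

Derivation:
Spec: pairs=7 depth=4 groups=2
Leftover pairs = 7 - 4 - (2-1) = 2
First group: deep chain of depth 4 + 2 sibling pairs
Remaining 1 groups: simple '[]' each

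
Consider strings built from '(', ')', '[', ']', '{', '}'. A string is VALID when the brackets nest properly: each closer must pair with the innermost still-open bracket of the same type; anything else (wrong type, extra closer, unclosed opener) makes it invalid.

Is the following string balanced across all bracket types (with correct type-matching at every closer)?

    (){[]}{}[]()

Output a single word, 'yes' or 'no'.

pos 0: push '('; stack = (
pos 1: ')' matches '('; pop; stack = (empty)
pos 2: push '{'; stack = {
pos 3: push '['; stack = {[
pos 4: ']' matches '['; pop; stack = {
pos 5: '}' matches '{'; pop; stack = (empty)
pos 6: push '{'; stack = {
pos 7: '}' matches '{'; pop; stack = (empty)
pos 8: push '['; stack = [
pos 9: ']' matches '['; pop; stack = (empty)
pos 10: push '('; stack = (
pos 11: ')' matches '('; pop; stack = (empty)
end: stack empty → VALID
Verdict: properly nested → yes

Answer: yes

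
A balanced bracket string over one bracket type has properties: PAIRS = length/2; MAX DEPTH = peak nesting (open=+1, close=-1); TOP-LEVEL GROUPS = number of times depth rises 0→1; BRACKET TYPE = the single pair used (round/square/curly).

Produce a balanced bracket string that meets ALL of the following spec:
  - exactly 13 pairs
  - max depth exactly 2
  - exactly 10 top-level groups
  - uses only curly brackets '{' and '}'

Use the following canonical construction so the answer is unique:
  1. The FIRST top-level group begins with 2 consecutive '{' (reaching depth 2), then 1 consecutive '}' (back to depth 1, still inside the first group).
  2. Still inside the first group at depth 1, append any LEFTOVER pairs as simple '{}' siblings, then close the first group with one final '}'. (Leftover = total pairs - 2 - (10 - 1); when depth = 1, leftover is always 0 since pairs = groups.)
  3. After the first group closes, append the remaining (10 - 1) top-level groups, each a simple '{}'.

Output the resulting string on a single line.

Answer: {{}{}{}}{}{}{}{}{}{}{}{}{}

Derivation:
Spec: pairs=13 depth=2 groups=10
Leftover pairs = 13 - 2 - (10-1) = 2
First group: deep chain of depth 2 + 2 sibling pairs
Remaining 9 groups: simple '{}' each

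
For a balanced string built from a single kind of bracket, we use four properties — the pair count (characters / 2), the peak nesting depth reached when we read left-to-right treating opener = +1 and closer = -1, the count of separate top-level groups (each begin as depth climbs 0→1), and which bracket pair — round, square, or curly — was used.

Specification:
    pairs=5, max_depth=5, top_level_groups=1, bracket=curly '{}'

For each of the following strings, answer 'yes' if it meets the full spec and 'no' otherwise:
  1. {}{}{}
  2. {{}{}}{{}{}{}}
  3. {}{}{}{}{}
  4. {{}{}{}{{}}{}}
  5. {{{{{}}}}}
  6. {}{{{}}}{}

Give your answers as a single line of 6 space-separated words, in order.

String 1 '{}{}{}': depth seq [1 0 1 0 1 0]
  -> pairs=3 depth=1 groups=3 -> no
String 2 '{{}{}}{{}{}{}}': depth seq [1 2 1 2 1 0 1 2 1 2 1 2 1 0]
  -> pairs=7 depth=2 groups=2 -> no
String 3 '{}{}{}{}{}': depth seq [1 0 1 0 1 0 1 0 1 0]
  -> pairs=5 depth=1 groups=5 -> no
String 4 '{{}{}{}{{}}{}}': depth seq [1 2 1 2 1 2 1 2 3 2 1 2 1 0]
  -> pairs=7 depth=3 groups=1 -> no
String 5 '{{{{{}}}}}': depth seq [1 2 3 4 5 4 3 2 1 0]
  -> pairs=5 depth=5 groups=1 -> yes
String 6 '{}{{{}}}{}': depth seq [1 0 1 2 3 2 1 0 1 0]
  -> pairs=5 depth=3 groups=3 -> no

Answer: no no no no yes no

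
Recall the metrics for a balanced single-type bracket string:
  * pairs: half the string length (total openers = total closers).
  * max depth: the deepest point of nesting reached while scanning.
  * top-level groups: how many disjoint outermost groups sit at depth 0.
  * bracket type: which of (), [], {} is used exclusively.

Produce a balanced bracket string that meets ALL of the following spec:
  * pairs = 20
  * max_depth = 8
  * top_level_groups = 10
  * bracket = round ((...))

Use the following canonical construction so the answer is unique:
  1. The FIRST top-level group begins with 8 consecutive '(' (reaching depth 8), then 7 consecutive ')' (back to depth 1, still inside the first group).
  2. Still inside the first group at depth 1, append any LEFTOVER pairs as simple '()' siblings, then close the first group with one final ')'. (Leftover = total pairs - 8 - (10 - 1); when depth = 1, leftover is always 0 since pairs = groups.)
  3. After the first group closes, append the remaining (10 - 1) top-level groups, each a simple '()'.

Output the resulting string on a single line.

Answer: (((((((()))))))()()())()()()()()()()()()

Derivation:
Spec: pairs=20 depth=8 groups=10
Leftover pairs = 20 - 8 - (10-1) = 3
First group: deep chain of depth 8 + 3 sibling pairs
Remaining 9 groups: simple '()' each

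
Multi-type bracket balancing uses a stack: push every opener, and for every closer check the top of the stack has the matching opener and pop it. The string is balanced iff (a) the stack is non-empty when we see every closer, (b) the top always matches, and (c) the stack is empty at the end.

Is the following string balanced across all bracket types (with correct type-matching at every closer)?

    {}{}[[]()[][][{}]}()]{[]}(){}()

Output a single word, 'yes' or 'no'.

Answer: no

Derivation:
pos 0: push '{'; stack = {
pos 1: '}' matches '{'; pop; stack = (empty)
pos 2: push '{'; stack = {
pos 3: '}' matches '{'; pop; stack = (empty)
pos 4: push '['; stack = [
pos 5: push '['; stack = [[
pos 6: ']' matches '['; pop; stack = [
pos 7: push '('; stack = [(
pos 8: ')' matches '('; pop; stack = [
pos 9: push '['; stack = [[
pos 10: ']' matches '['; pop; stack = [
pos 11: push '['; stack = [[
pos 12: ']' matches '['; pop; stack = [
pos 13: push '['; stack = [[
pos 14: push '{'; stack = [[{
pos 15: '}' matches '{'; pop; stack = [[
pos 16: ']' matches '['; pop; stack = [
pos 17: saw closer '}' but top of stack is '[' (expected ']') → INVALID
Verdict: type mismatch at position 17: '}' closes '[' → no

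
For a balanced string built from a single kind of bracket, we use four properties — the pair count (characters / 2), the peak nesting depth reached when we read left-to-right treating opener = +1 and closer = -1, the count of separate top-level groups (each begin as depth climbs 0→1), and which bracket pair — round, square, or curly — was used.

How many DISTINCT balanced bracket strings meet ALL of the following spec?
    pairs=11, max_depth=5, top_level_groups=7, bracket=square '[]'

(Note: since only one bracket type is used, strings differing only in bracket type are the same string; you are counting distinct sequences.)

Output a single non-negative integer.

Answer: 7

Derivation:
Spec: pairs=11 depth=5 groups=7
Count(depth <= 5) = 637
Count(depth <= 4) = 630
Count(depth == 5) = 637 - 630 = 7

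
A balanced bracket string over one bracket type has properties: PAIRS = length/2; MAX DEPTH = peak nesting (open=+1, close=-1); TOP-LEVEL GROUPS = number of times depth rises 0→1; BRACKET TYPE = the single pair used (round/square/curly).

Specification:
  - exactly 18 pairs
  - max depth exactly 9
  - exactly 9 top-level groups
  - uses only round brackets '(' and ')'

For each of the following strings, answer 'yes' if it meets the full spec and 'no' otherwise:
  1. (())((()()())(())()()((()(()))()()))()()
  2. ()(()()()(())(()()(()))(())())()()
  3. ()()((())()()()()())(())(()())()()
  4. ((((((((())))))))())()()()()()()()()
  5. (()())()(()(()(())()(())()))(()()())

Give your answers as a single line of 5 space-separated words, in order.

String 1 '(())((()()())(())()()((()(()))()()))()()': depth seq [1 2 1 0 1 2 3 2 3 2 3 2 1 2 3 2 1 2 1 2 1 2 3 4 3 4 5 4 3 2 3 2 3 2 1 0 1 0 1 0]
  -> pairs=20 depth=5 groups=4 -> no
String 2 '()(()()()(())(()()(()))(())())()()': depth seq [1 0 1 2 1 2 1 2 1 2 3 2 1 2 3 2 3 2 3 4 3 2 1 2 3 2 1 2 1 0 1 0 1 0]
  -> pairs=17 depth=4 groups=4 -> no
String 3 '()()((())()()()()())(())(()())()()': depth seq [1 0 1 0 1 2 3 2 1 2 1 2 1 2 1 2 1 2 1 0 1 2 1 0 1 2 1 2 1 0 1 0 1 0]
  -> pairs=17 depth=3 groups=7 -> no
String 4 '((((((((())))))))())()()()()()()()()': depth seq [1 2 3 4 5 6 7 8 9 8 7 6 5 4 3 2 1 2 1 0 1 0 1 0 1 0 1 0 1 0 1 0 1 0 1 0]
  -> pairs=18 depth=9 groups=9 -> yes
String 5 '(()())()(()(()(())()(())()))(()()())': depth seq [1 2 1 2 1 0 1 0 1 2 1 2 3 2 3 4 3 2 3 2 3 4 3 2 3 2 1 0 1 2 1 2 1 2 1 0]
  -> pairs=18 depth=4 groups=4 -> no

Answer: no no no yes no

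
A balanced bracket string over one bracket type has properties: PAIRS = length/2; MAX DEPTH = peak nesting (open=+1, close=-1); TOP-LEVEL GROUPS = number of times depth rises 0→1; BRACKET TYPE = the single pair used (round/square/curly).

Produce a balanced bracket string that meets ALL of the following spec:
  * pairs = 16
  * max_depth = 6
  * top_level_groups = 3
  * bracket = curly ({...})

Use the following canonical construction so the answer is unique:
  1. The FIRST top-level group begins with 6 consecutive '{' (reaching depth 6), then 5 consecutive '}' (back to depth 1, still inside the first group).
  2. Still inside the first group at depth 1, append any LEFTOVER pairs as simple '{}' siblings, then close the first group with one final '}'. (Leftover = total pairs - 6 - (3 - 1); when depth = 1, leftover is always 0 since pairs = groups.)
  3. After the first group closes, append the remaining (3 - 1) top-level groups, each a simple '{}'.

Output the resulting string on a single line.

Answer: {{{{{{}}}}}{}{}{}{}{}{}{}{}}{}{}

Derivation:
Spec: pairs=16 depth=6 groups=3
Leftover pairs = 16 - 6 - (3-1) = 8
First group: deep chain of depth 6 + 8 sibling pairs
Remaining 2 groups: simple '{}' each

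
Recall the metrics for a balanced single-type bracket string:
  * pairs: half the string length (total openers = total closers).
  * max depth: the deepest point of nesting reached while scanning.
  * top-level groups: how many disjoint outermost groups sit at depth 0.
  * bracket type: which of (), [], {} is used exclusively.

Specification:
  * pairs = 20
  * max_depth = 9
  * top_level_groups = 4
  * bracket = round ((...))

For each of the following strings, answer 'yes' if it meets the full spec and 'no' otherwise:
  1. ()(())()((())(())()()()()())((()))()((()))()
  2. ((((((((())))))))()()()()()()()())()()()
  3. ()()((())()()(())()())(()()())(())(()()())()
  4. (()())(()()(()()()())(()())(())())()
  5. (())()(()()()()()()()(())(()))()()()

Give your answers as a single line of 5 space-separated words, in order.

Answer: no yes no no no

Derivation:
String 1 '()(())()((())(())()()()()())((()))()((()))()': depth seq [1 0 1 2 1 0 1 0 1 2 3 2 1 2 3 2 1 2 1 2 1 2 1 2 1 2 1 0 1 2 3 2 1 0 1 0 1 2 3 2 1 0 1 0]
  -> pairs=22 depth=3 groups=8 -> no
String 2 '((((((((())))))))()()()()()()()())()()()': depth seq [1 2 3 4 5 6 7 8 9 8 7 6 5 4 3 2 1 2 1 2 1 2 1 2 1 2 1 2 1 2 1 2 1 0 1 0 1 0 1 0]
  -> pairs=20 depth=9 groups=4 -> yes
String 3 '()()((())()()(())()())(()()())(())(()()())()': depth seq [1 0 1 0 1 2 3 2 1 2 1 2 1 2 3 2 1 2 1 2 1 0 1 2 1 2 1 2 1 0 1 2 1 0 1 2 1 2 1 2 1 0 1 0]
  -> pairs=22 depth=3 groups=7 -> no
String 4 '(()())(()()(()()()())(()())(())())()': depth seq [1 2 1 2 1 0 1 2 1 2 1 2 3 2 3 2 3 2 3 2 1 2 3 2 3 2 1 2 3 2 1 2 1 0 1 0]
  -> pairs=18 depth=3 groups=3 -> no
String 5 '(())()(()()()()()()()(())(()))()()()': depth seq [1 2 1 0 1 0 1 2 1 2 1 2 1 2 1 2 1 2 1 2 1 2 3 2 1 2 3 2 1 0 1 0 1 0 1 0]
  -> pairs=18 depth=3 groups=6 -> no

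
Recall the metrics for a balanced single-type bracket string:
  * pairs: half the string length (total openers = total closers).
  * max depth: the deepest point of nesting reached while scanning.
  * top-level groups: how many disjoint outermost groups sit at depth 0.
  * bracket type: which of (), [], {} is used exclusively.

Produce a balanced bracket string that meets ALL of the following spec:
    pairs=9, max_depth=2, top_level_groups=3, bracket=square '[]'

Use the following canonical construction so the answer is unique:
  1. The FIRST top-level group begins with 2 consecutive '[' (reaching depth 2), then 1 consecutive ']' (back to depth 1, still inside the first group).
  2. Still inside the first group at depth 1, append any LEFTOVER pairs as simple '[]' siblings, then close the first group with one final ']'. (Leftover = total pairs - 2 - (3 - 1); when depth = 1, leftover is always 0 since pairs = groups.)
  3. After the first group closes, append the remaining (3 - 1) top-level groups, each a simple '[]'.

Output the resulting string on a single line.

Spec: pairs=9 depth=2 groups=3
Leftover pairs = 9 - 2 - (3-1) = 5
First group: deep chain of depth 2 + 5 sibling pairs
Remaining 2 groups: simple '[]' each

Answer: [[][][][][][]][][]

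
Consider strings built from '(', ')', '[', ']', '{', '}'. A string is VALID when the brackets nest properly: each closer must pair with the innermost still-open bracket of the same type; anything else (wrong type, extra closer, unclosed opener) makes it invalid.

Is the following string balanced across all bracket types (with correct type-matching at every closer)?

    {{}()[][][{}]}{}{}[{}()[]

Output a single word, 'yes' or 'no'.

Answer: no

Derivation:
pos 0: push '{'; stack = {
pos 1: push '{'; stack = {{
pos 2: '}' matches '{'; pop; stack = {
pos 3: push '('; stack = {(
pos 4: ')' matches '('; pop; stack = {
pos 5: push '['; stack = {[
pos 6: ']' matches '['; pop; stack = {
pos 7: push '['; stack = {[
pos 8: ']' matches '['; pop; stack = {
pos 9: push '['; stack = {[
pos 10: push '{'; stack = {[{
pos 11: '}' matches '{'; pop; stack = {[
pos 12: ']' matches '['; pop; stack = {
pos 13: '}' matches '{'; pop; stack = (empty)
pos 14: push '{'; stack = {
pos 15: '}' matches '{'; pop; stack = (empty)
pos 16: push '{'; stack = {
pos 17: '}' matches '{'; pop; stack = (empty)
pos 18: push '['; stack = [
pos 19: push '{'; stack = [{
pos 20: '}' matches '{'; pop; stack = [
pos 21: push '('; stack = [(
pos 22: ')' matches '('; pop; stack = [
pos 23: push '['; stack = [[
pos 24: ']' matches '['; pop; stack = [
end: stack still non-empty ([) → INVALID
Verdict: unclosed openers at end: [ → no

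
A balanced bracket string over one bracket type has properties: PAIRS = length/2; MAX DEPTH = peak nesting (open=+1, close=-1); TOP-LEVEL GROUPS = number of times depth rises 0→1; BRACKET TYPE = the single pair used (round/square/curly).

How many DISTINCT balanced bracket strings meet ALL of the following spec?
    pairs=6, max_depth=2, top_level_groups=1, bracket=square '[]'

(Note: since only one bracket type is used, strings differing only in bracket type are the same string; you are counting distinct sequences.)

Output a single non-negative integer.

Spec: pairs=6 depth=2 groups=1
Count(depth <= 2) = 1
Count(depth <= 1) = 0
Count(depth == 2) = 1 - 0 = 1

Answer: 1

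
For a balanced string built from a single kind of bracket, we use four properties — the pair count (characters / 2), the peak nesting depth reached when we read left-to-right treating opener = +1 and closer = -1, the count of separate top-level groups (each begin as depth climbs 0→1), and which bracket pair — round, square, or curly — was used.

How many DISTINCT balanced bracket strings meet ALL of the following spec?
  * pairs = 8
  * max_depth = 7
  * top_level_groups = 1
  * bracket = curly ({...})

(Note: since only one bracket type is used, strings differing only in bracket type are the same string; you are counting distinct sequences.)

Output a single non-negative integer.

Answer: 11

Derivation:
Spec: pairs=8 depth=7 groups=1
Count(depth <= 7) = 428
Count(depth <= 6) = 417
Count(depth == 7) = 428 - 417 = 11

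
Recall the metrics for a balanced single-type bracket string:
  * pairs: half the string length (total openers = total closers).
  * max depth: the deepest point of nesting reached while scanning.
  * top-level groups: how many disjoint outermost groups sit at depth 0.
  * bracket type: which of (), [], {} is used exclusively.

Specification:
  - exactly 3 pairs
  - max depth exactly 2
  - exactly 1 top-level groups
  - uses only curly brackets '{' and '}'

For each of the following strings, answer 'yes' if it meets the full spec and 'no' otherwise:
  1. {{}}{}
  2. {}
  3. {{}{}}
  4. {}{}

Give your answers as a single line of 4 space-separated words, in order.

Answer: no no yes no

Derivation:
String 1 '{{}}{}': depth seq [1 2 1 0 1 0]
  -> pairs=3 depth=2 groups=2 -> no
String 2 '{}': depth seq [1 0]
  -> pairs=1 depth=1 groups=1 -> no
String 3 '{{}{}}': depth seq [1 2 1 2 1 0]
  -> pairs=3 depth=2 groups=1 -> yes
String 4 '{}{}': depth seq [1 0 1 0]
  -> pairs=2 depth=1 groups=2 -> no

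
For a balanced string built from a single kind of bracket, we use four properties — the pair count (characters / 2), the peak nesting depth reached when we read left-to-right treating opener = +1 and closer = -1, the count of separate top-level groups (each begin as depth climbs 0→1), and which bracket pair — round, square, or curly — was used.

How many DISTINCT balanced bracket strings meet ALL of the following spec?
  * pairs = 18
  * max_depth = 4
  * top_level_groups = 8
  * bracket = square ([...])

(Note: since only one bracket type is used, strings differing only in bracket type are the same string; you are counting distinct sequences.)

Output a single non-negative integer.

Spec: pairs=18 depth=4 groups=8
Count(depth <= 4) = 2540104
Count(depth <= 3) = 990736
Count(depth == 4) = 2540104 - 990736 = 1549368

Answer: 1549368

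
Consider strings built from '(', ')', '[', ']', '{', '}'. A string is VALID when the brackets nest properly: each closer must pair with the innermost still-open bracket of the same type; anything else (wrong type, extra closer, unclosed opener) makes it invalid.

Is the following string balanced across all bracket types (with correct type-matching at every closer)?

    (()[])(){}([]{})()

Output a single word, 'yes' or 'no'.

pos 0: push '('; stack = (
pos 1: push '('; stack = ((
pos 2: ')' matches '('; pop; stack = (
pos 3: push '['; stack = ([
pos 4: ']' matches '['; pop; stack = (
pos 5: ')' matches '('; pop; stack = (empty)
pos 6: push '('; stack = (
pos 7: ')' matches '('; pop; stack = (empty)
pos 8: push '{'; stack = {
pos 9: '}' matches '{'; pop; stack = (empty)
pos 10: push '('; stack = (
pos 11: push '['; stack = ([
pos 12: ']' matches '['; pop; stack = (
pos 13: push '{'; stack = ({
pos 14: '}' matches '{'; pop; stack = (
pos 15: ')' matches '('; pop; stack = (empty)
pos 16: push '('; stack = (
pos 17: ')' matches '('; pop; stack = (empty)
end: stack empty → VALID
Verdict: properly nested → yes

Answer: yes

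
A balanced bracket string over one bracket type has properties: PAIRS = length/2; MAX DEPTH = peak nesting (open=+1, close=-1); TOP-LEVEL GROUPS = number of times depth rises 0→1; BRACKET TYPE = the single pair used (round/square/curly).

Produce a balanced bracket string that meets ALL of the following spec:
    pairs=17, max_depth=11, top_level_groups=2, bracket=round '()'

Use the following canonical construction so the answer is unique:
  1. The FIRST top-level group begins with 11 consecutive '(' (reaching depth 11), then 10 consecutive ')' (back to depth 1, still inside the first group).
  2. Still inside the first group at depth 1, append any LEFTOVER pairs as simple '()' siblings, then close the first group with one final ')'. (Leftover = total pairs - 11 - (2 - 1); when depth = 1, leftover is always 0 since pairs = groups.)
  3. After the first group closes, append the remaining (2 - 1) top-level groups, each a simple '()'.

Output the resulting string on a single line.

Answer: ((((((((((())))))))))()()()()())()

Derivation:
Spec: pairs=17 depth=11 groups=2
Leftover pairs = 17 - 11 - (2-1) = 5
First group: deep chain of depth 11 + 5 sibling pairs
Remaining 1 groups: simple '()' each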